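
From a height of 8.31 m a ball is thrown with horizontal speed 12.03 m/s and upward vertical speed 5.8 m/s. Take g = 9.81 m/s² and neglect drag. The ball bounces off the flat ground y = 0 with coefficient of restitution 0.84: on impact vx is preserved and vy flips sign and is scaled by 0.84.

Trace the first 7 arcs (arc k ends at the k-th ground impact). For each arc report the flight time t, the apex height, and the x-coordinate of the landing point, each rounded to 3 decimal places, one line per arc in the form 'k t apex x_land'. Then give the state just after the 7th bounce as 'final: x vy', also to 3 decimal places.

1 2.021 10.025 24.311
2 2.402 7.073 53.203
3 2.017 4.991 77.473
4 1.695 3.522 97.860
5 1.424 2.485 114.985
6 1.196 1.753 129.370
7 1.004 1.237 141.453
final: 141.453 4.138

Arc 1: start y=8.310, vy=5.800 → t=2.021, apex=10.025, x_land=24.311, impact vy=-14.024
  bounce: vy ← 0.84·14.024 = 11.780
Arc 2: start y=0.000, vy=11.780 → t=2.402, apex=7.073, x_land=53.203, impact vy=-11.780
  bounce: vy ← 0.84·11.780 = 9.896
Arc 3: start y=0.000, vy=9.896 → t=2.017, apex=4.991, x_land=77.473, impact vy=-9.896
  bounce: vy ← 0.84·9.896 = 8.312
Arc 4: start y=0.000, vy=8.312 → t=1.695, apex=3.522, x_land=97.860, impact vy=-8.312
  bounce: vy ← 0.84·8.312 = 6.982
Arc 5: start y=0.000, vy=6.982 → t=1.424, apex=2.485, x_land=114.985, impact vy=-6.982
  bounce: vy ← 0.84·6.982 = 5.865
Arc 6: start y=0.000, vy=5.865 → t=1.196, apex=1.753, x_land=129.370, impact vy=-5.865
  bounce: vy ← 0.84·5.865 = 4.927
Arc 7: start y=0.000, vy=4.927 → t=1.004, apex=1.237, x_land=141.453, impact vy=-4.927
  bounce: vy ← 0.84·4.927 = 4.138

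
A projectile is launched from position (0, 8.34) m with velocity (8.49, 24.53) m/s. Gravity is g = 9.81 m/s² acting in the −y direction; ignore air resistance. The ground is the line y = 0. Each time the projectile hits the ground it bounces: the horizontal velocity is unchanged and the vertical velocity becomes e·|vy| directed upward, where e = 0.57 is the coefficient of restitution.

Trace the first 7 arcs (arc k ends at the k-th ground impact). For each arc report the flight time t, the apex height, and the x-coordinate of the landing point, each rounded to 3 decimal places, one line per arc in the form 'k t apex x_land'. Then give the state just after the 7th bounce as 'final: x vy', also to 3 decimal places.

Arc 1: start y=8.340, vy=24.530 → t=5.321, apex=39.009, x_land=45.172, impact vy=-27.665
  bounce: vy ← 0.57·27.665 = 15.769
Arc 2: start y=0.000, vy=15.769 → t=3.215, apex=12.674, x_land=72.466, impact vy=-15.769
  bounce: vy ← 0.57·15.769 = 8.988
Arc 3: start y=0.000, vy=8.988 → t=1.832, apex=4.118, x_land=88.024, impact vy=-8.988
  bounce: vy ← 0.57·8.988 = 5.123
Arc 4: start y=0.000, vy=5.123 → t=1.045, apex=1.338, x_land=96.892, impact vy=-5.123
  bounce: vy ← 0.57·5.123 = 2.920
Arc 5: start y=0.000, vy=2.920 → t=0.595, apex=0.435, x_land=101.947, impact vy=-2.920
  bounce: vy ← 0.57·2.920 = 1.665
Arc 6: start y=0.000, vy=1.665 → t=0.339, apex=0.141, x_land=104.828, impact vy=-1.665
  bounce: vy ← 0.57·1.665 = 0.949
Arc 7: start y=0.000, vy=0.949 → t=0.193, apex=0.046, x_land=106.470, impact vy=-0.949
  bounce: vy ← 0.57·0.949 = 0.541

1 5.321 39.009 45.172
2 3.215 12.674 72.466
3 1.832 4.118 88.024
4 1.045 1.338 96.892
5 0.595 0.435 101.947
6 0.339 0.141 104.828
7 0.193 0.046 106.470
final: 106.470 0.541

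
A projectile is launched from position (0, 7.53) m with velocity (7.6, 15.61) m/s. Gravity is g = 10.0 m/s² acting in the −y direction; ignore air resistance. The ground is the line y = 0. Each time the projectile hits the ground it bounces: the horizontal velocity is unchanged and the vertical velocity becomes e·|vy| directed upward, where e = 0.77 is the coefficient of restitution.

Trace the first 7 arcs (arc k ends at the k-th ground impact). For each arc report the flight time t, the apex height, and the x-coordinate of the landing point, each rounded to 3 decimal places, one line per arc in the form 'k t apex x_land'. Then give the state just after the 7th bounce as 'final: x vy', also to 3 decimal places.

1 3.547 19.714 26.954
2 3.058 11.688 50.194
3 2.355 6.930 68.089
4 1.813 4.109 81.868
5 1.396 2.436 92.477
6 1.075 1.444 100.647
7 0.828 0.856 106.937
final: 106.937 3.187

Arc 1: start y=7.530, vy=15.610 → t=3.547, apex=19.714, x_land=26.954, impact vy=-19.856
  bounce: vy ← 0.77·19.856 = 15.289
Arc 2: start y=0.000, vy=15.289 → t=3.058, apex=11.688, x_land=50.194, impact vy=-15.289
  bounce: vy ← 0.77·15.289 = 11.773
Arc 3: start y=0.000, vy=11.773 → t=2.355, apex=6.930, x_land=68.089, impact vy=-11.773
  bounce: vy ← 0.77·11.773 = 9.065
Arc 4: start y=0.000, vy=9.065 → t=1.813, apex=4.109, x_land=81.868, impact vy=-9.065
  bounce: vy ← 0.77·9.065 = 6.980
Arc 5: start y=0.000, vy=6.980 → t=1.396, apex=2.436, x_land=92.477, impact vy=-6.980
  bounce: vy ← 0.77·6.980 = 5.375
Arc 6: start y=0.000, vy=5.375 → t=1.075, apex=1.444, x_land=100.647, impact vy=-5.375
  bounce: vy ← 0.77·5.375 = 4.138
Arc 7: start y=0.000, vy=4.138 → t=0.828, apex=0.856, x_land=106.937, impact vy=-4.138
  bounce: vy ← 0.77·4.138 = 3.187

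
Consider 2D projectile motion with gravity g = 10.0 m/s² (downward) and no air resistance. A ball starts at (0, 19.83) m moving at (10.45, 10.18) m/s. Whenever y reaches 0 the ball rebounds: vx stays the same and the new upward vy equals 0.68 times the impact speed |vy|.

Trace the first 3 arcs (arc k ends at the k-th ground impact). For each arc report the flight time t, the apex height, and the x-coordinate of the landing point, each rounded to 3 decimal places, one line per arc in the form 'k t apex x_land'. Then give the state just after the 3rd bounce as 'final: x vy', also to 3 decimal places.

1 3.255 25.012 34.010
2 3.042 11.565 65.797
3 2.068 5.348 87.412
final: 87.412 7.033

Arc 1: start y=19.830, vy=10.180 → t=3.255, apex=25.012, x_land=34.010, impact vy=-22.366
  bounce: vy ← 0.68·22.366 = 15.209
Arc 2: start y=0.000, vy=15.209 → t=3.042, apex=11.565, x_land=65.797, impact vy=-15.209
  bounce: vy ← 0.68·15.209 = 10.342
Arc 3: start y=0.000, vy=10.342 → t=2.068, apex=5.348, x_land=87.412, impact vy=-10.342
  bounce: vy ← 0.68·10.342 = 7.033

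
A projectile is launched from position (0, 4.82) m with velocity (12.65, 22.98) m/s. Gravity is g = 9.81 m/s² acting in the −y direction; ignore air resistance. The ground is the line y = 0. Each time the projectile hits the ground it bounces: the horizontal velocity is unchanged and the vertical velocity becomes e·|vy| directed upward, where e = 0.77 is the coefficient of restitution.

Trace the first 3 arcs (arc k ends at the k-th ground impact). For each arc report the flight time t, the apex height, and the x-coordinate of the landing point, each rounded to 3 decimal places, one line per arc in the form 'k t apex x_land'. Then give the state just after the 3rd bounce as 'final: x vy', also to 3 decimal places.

1 4.886 31.735 61.810
2 3.917 18.816 111.362
3 3.016 11.156 149.517
final: 149.517 11.392

Arc 1: start y=4.820, vy=22.980 → t=4.886, apex=31.735, x_land=61.810, impact vy=-24.953
  bounce: vy ← 0.77·24.953 = 19.214
Arc 2: start y=0.000, vy=19.214 → t=3.917, apex=18.816, x_land=111.362, impact vy=-19.214
  bounce: vy ← 0.77·19.214 = 14.795
Arc 3: start y=0.000, vy=14.795 → t=3.016, apex=11.156, x_land=149.517, impact vy=-14.795
  bounce: vy ← 0.77·14.795 = 11.392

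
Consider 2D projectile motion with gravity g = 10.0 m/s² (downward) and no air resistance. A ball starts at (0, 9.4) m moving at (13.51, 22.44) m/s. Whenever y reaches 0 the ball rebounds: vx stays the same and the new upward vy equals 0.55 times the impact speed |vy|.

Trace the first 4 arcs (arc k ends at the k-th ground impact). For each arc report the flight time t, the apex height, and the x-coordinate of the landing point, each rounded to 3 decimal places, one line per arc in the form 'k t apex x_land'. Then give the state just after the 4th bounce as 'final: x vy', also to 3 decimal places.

1 4.874 34.578 65.844
2 2.893 10.460 104.925
3 1.591 3.164 126.419
4 0.875 0.957 138.241
final: 138.241 2.406

Arc 1: start y=9.400, vy=22.440 → t=4.874, apex=34.578, x_land=65.844, impact vy=-26.297
  bounce: vy ← 0.55·26.297 = 14.464
Arc 2: start y=0.000, vy=14.464 → t=2.893, apex=10.460, x_land=104.925, impact vy=-14.464
  bounce: vy ← 0.55·14.464 = 7.955
Arc 3: start y=0.000, vy=7.955 → t=1.591, apex=3.164, x_land=126.419, impact vy=-7.955
  bounce: vy ← 0.55·7.955 = 4.375
Arc 4: start y=0.000, vy=4.375 → t=0.875, apex=0.957, x_land=138.241, impact vy=-4.375
  bounce: vy ← 0.55·4.375 = 2.406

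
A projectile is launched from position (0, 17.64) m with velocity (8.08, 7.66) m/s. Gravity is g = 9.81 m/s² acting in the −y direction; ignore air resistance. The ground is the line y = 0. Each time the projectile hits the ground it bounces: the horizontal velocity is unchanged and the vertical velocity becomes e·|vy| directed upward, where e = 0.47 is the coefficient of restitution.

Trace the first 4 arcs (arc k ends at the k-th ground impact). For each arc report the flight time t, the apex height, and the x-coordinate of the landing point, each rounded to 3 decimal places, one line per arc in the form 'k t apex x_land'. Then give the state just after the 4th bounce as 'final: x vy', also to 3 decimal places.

1 2.832 20.631 22.880
2 1.928 4.557 38.457
3 0.906 1.007 45.778
4 0.426 0.222 49.219
final: 49.219 0.982

Arc 1: start y=17.640, vy=7.660 → t=2.832, apex=20.631, x_land=22.880, impact vy=-20.119
  bounce: vy ← 0.47·20.119 = 9.456
Arc 2: start y=0.000, vy=9.456 → t=1.928, apex=4.557, x_land=38.457, impact vy=-9.456
  bounce: vy ← 0.47·9.456 = 4.444
Arc 3: start y=0.000, vy=4.444 → t=0.906, apex=1.007, x_land=45.778, impact vy=-4.444
  bounce: vy ← 0.47·4.444 = 2.089
Arc 4: start y=0.000, vy=2.089 → t=0.426, apex=0.222, x_land=49.219, impact vy=-2.089
  bounce: vy ← 0.47·2.089 = 0.982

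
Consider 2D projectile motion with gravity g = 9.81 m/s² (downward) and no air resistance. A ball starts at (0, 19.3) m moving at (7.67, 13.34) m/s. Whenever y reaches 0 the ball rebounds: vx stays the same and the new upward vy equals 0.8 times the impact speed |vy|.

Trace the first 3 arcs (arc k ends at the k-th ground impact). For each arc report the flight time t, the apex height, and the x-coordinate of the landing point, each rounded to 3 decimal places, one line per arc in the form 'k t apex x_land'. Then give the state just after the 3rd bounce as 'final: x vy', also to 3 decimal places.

Arc 1: start y=19.300, vy=13.340 → t=3.765, apex=28.370, x_land=28.876, impact vy=-23.593
  bounce: vy ← 0.8·23.593 = 18.874
Arc 2: start y=0.000, vy=18.874 → t=3.848, apex=18.157, x_land=58.390, impact vy=-18.874
  bounce: vy ← 0.8·18.874 = 15.099
Arc 3: start y=0.000, vy=15.099 → t=3.078, apex=11.620, x_land=82.001, impact vy=-15.099
  bounce: vy ← 0.8·15.099 = 12.080

1 3.765 28.370 28.876
2 3.848 18.157 58.390
3 3.078 11.620 82.001
final: 82.001 12.080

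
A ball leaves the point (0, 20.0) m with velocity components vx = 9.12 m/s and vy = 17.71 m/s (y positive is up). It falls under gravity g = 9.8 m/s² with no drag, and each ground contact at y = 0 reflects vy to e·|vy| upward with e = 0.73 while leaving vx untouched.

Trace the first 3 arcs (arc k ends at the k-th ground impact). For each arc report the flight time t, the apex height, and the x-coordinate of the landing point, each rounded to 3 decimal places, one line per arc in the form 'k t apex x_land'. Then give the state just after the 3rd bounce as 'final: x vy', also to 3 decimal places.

Arc 1: start y=20.000, vy=17.710 → t=4.518, apex=36.002, x_land=41.202, impact vy=-26.564
  bounce: vy ← 0.73·26.564 = 19.392
Arc 2: start y=0.000, vy=19.392 → t=3.957, apex=19.186, x_land=77.294, impact vy=-19.392
  bounce: vy ← 0.73·19.392 = 14.156
Arc 3: start y=0.000, vy=14.156 → t=2.889, apex=10.224, x_land=103.642, impact vy=-14.156
  bounce: vy ← 0.73·14.156 = 10.334

1 4.518 36.002 41.202
2 3.957 19.186 77.294
3 2.889 10.224 103.642
final: 103.642 10.334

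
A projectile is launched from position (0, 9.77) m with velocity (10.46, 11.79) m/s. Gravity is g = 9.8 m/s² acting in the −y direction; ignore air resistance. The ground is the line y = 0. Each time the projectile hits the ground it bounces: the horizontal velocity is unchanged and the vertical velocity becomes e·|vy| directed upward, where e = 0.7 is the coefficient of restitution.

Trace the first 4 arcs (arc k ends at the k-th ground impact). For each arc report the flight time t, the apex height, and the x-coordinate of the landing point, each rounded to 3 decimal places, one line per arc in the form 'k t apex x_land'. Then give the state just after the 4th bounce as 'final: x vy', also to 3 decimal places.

1 3.058 16.862 31.988
2 2.597 8.262 59.153
3 1.818 4.049 78.169
4 1.273 1.984 91.480
final: 91.480 4.365

Arc 1: start y=9.770, vy=11.790 → t=3.058, apex=16.862, x_land=31.988, impact vy=-18.180
  bounce: vy ← 0.7·18.180 = 12.726
Arc 2: start y=0.000, vy=12.726 → t=2.597, apex=8.262, x_land=59.153, impact vy=-12.726
  bounce: vy ← 0.7·12.726 = 8.908
Arc 3: start y=0.000, vy=8.908 → t=1.818, apex=4.049, x_land=78.169, impact vy=-8.908
  bounce: vy ← 0.7·8.908 = 6.236
Arc 4: start y=0.000, vy=6.236 → t=1.273, apex=1.984, x_land=91.480, impact vy=-6.236
  bounce: vy ← 0.7·6.236 = 4.365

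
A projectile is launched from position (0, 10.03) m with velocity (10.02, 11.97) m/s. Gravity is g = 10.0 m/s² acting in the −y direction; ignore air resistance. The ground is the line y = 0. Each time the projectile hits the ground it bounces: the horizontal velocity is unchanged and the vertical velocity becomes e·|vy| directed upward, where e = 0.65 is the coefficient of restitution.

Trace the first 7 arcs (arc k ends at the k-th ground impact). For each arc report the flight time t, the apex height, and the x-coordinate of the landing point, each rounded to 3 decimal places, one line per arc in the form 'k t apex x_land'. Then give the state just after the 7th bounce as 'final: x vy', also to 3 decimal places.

Arc 1: start y=10.030, vy=11.970 → t=3.051, apex=17.194, x_land=30.575, impact vy=-18.544
  bounce: vy ← 0.65·18.544 = 12.054
Arc 2: start y=0.000, vy=12.054 → t=2.411, apex=7.264, x_land=54.731, impact vy=-12.054
  bounce: vy ← 0.65·12.054 = 7.835
Arc 3: start y=0.000, vy=7.835 → t=1.567, apex=3.069, x_land=70.432, impact vy=-7.835
  bounce: vy ← 0.65·7.835 = 5.093
Arc 4: start y=0.000, vy=5.093 → t=1.019, apex=1.297, x_land=80.637, impact vy=-5.093
  bounce: vy ← 0.65·5.093 = 3.310
Arc 5: start y=0.000, vy=3.310 → t=0.662, apex=0.548, x_land=87.271, impact vy=-3.310
  bounce: vy ← 0.65·3.310 = 2.152
Arc 6: start y=0.000, vy=2.152 → t=0.430, apex=0.231, x_land=91.583, impact vy=-2.152
  bounce: vy ← 0.65·2.152 = 1.399
Arc 7: start y=0.000, vy=1.399 → t=0.280, apex=0.098, x_land=94.386, impact vy=-1.399
  bounce: vy ← 0.65·1.399 = 0.909

1 3.051 17.194 30.575
2 2.411 7.264 54.731
3 1.567 3.069 70.432
4 1.019 1.297 80.637
5 0.662 0.548 87.271
6 0.430 0.231 91.583
7 0.280 0.098 94.386
final: 94.386 0.909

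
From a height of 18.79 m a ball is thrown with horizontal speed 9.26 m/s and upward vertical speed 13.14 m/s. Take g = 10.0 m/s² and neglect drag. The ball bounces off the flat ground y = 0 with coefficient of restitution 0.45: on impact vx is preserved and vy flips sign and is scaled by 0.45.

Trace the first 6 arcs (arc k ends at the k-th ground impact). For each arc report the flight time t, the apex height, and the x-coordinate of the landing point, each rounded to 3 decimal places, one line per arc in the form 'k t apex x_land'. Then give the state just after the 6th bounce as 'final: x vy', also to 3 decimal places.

1 3.656 27.423 33.854
2 2.108 5.553 53.371
3 0.948 1.125 62.154
4 0.427 0.228 66.107
5 0.192 0.046 67.885
6 0.086 0.009 68.686
final: 68.686 0.194

Arc 1: start y=18.790, vy=13.140 → t=3.656, apex=27.423, x_land=33.854, impact vy=-23.419
  bounce: vy ← 0.45·23.419 = 10.539
Arc 2: start y=0.000, vy=10.539 → t=2.108, apex=5.553, x_land=53.371, impact vy=-10.539
  bounce: vy ← 0.45·10.539 = 4.742
Arc 3: start y=0.000, vy=4.742 → t=0.948, apex=1.125, x_land=62.154, impact vy=-4.742
  bounce: vy ← 0.45·4.742 = 2.134
Arc 4: start y=0.000, vy=2.134 → t=0.427, apex=0.228, x_land=66.107, impact vy=-2.134
  bounce: vy ← 0.45·2.134 = 0.960
Arc 5: start y=0.000, vy=0.960 → t=0.192, apex=0.046, x_land=67.885, impact vy=-0.960
  bounce: vy ← 0.45·0.960 = 0.432
Arc 6: start y=0.000, vy=0.432 → t=0.086, apex=0.009, x_land=68.686, impact vy=-0.432
  bounce: vy ← 0.45·0.432 = 0.194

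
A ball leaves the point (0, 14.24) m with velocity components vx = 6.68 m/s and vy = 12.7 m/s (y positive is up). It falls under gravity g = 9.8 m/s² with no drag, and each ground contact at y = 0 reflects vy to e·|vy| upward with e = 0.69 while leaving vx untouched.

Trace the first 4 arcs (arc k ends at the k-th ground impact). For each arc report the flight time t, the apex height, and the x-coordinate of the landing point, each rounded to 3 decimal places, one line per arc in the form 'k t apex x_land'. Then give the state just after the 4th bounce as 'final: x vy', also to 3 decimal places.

Arc 1: start y=14.240, vy=12.700 → t=3.437, apex=22.469, x_land=22.961, impact vy=-20.986
  bounce: vy ← 0.69·20.986 = 14.480
Arc 2: start y=0.000, vy=14.480 → t=2.955, apex=10.698, x_land=42.701, impact vy=-14.480
  bounce: vy ← 0.69·14.480 = 9.991
Arc 3: start y=0.000, vy=9.991 → t=2.039, apex=5.093, x_land=56.322, impact vy=-9.991
  bounce: vy ← 0.69·9.991 = 6.894
Arc 4: start y=0.000, vy=6.894 → t=1.407, apex=2.425, x_land=65.720, impact vy=-6.894
  bounce: vy ← 0.69·6.894 = 4.757

1 3.437 22.469 22.961
2 2.955 10.698 42.701
3 2.039 5.093 56.322
4 1.407 2.425 65.720
final: 65.720 4.757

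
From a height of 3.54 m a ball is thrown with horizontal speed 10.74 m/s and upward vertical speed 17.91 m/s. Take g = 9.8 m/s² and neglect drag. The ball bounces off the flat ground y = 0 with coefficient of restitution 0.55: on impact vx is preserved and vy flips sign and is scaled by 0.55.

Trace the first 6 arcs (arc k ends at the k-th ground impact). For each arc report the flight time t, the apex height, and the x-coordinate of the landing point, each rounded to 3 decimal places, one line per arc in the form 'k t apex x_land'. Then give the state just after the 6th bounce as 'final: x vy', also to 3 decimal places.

Arc 1: start y=3.540, vy=17.910 → t=3.843, apex=19.906, x_land=41.275, impact vy=-19.752
  bounce: vy ← 0.55·19.752 = 10.864
Arc 2: start y=0.000, vy=10.864 → t=2.217, apex=6.021, x_land=65.086, impact vy=-10.864
  bounce: vy ← 0.55·10.864 = 5.975
Arc 3: start y=0.000, vy=5.975 → t=1.219, apex=1.821, x_land=78.183, impact vy=-5.975
  bounce: vy ← 0.55·5.975 = 3.286
Arc 4: start y=0.000, vy=3.286 → t=0.671, apex=0.551, x_land=85.386, impact vy=-3.286
  bounce: vy ← 0.55·3.286 = 1.807
Arc 5: start y=0.000, vy=1.807 → t=0.369, apex=0.167, x_land=89.347, impact vy=-1.807
  bounce: vy ← 0.55·1.807 = 0.994
Arc 6: start y=0.000, vy=0.994 → t=0.203, apex=0.050, x_land=91.526, impact vy=-0.994
  bounce: vy ← 0.55·0.994 = 0.547

1 3.843 19.906 41.275
2 2.217 6.021 65.086
3 1.219 1.821 78.183
4 0.671 0.551 85.386
5 0.369 0.167 89.347
6 0.203 0.050 91.526
final: 91.526 0.547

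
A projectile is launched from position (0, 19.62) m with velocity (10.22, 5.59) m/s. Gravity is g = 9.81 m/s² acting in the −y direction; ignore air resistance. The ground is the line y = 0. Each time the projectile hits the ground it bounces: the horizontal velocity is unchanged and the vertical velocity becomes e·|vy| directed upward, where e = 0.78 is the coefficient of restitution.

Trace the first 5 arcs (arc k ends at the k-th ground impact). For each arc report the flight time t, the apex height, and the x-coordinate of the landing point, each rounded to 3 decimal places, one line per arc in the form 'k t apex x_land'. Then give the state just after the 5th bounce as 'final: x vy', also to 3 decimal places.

Arc 1: start y=19.620, vy=5.590 → t=2.649, apex=21.213, x_land=27.077, impact vy=-20.401
  bounce: vy ← 0.78·20.401 = 15.913
Arc 2: start y=0.000, vy=15.913 → t=3.244, apex=12.906, x_land=60.232, impact vy=-15.913
  bounce: vy ← 0.78·15.913 = 12.412
Arc 3: start y=0.000, vy=12.412 → t=2.530, apex=7.852, x_land=86.094, impact vy=-12.412
  bounce: vy ← 0.78·12.412 = 9.681
Arc 4: start y=0.000, vy=9.681 → t=1.974, apex=4.777, x_land=106.265, impact vy=-9.681
  bounce: vy ← 0.78·9.681 = 7.551
Arc 5: start y=0.000, vy=7.551 → t=1.540, apex=2.906, x_land=121.999, impact vy=-7.551
  bounce: vy ← 0.78·7.551 = 5.890

1 2.649 21.213 27.077
2 3.244 12.906 60.232
3 2.530 7.852 86.094
4 1.974 4.777 106.265
5 1.540 2.906 121.999
final: 121.999 5.890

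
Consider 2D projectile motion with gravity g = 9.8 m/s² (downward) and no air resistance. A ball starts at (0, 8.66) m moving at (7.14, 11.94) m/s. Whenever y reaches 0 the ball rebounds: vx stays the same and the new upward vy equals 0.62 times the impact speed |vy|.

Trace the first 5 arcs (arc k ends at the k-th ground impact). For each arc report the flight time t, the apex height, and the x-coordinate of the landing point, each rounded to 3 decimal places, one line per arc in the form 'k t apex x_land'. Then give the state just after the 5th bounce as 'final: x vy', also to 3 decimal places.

Arc 1: start y=8.660, vy=11.940 → t=3.022, apex=15.934, x_land=21.574, impact vy=-17.672
  bounce: vy ← 0.62·17.672 = 10.957
Arc 2: start y=0.000, vy=10.957 → t=2.236, apex=6.125, x_land=37.540, impact vy=-10.957
  bounce: vy ← 0.62·10.957 = 6.793
Arc 3: start y=0.000, vy=6.793 → t=1.386, apex=2.354, x_land=47.438, impact vy=-6.793
  bounce: vy ← 0.62·6.793 = 4.212
Arc 4: start y=0.000, vy=4.212 → t=0.860, apex=0.905, x_land=53.575, impact vy=-4.212
  bounce: vy ← 0.62·4.212 = 2.611
Arc 5: start y=0.000, vy=2.611 → t=0.533, apex=0.348, x_land=57.380, impact vy=-2.611
  bounce: vy ← 0.62·2.611 = 1.619

1 3.022 15.934 21.574
2 2.236 6.125 37.540
3 1.386 2.354 47.438
4 0.860 0.905 53.575
5 0.533 0.348 57.380
final: 57.380 1.619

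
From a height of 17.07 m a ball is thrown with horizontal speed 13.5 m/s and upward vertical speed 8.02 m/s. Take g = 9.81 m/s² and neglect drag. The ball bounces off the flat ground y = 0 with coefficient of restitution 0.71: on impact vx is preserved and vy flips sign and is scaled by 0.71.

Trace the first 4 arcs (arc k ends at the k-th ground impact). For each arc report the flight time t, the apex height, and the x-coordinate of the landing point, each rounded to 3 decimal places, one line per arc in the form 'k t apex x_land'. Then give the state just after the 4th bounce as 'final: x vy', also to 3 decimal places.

1 2.854 20.348 38.533
2 2.892 10.258 77.578
3 2.053 5.171 105.300
4 1.458 2.607 124.983
final: 124.983 5.077

Arc 1: start y=17.070, vy=8.020 → t=2.854, apex=20.348, x_land=38.533, impact vy=-19.981
  bounce: vy ← 0.71·19.981 = 14.186
Arc 2: start y=0.000, vy=14.186 → t=2.892, apex=10.258, x_land=77.578, impact vy=-14.186
  bounce: vy ← 0.71·14.186 = 10.072
Arc 3: start y=0.000, vy=10.072 → t=2.053, apex=5.171, x_land=105.300, impact vy=-10.072
  bounce: vy ← 0.71·10.072 = 7.151
Arc 4: start y=0.000, vy=7.151 → t=1.458, apex=2.607, x_land=124.983, impact vy=-7.151
  bounce: vy ← 0.71·7.151 = 5.077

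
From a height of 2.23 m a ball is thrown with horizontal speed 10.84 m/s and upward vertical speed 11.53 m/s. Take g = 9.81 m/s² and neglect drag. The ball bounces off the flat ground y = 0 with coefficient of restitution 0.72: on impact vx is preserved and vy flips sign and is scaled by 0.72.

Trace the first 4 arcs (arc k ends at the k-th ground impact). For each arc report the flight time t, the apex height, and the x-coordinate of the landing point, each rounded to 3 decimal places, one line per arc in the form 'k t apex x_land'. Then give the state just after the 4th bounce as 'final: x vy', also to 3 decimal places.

Arc 1: start y=2.230, vy=11.530 → t=2.530, apex=9.006, x_land=27.429, impact vy=-13.293
  bounce: vy ← 0.72·13.293 = 9.571
Arc 2: start y=0.000, vy=9.571 → t=1.951, apex=4.669, x_land=48.580, impact vy=-9.571
  bounce: vy ← 0.72·9.571 = 6.891
Arc 3: start y=0.000, vy=6.891 → t=1.405, apex=2.420, x_land=63.809, impact vy=-6.891
  bounce: vy ← 0.72·6.891 = 4.961
Arc 4: start y=0.000, vy=4.961 → t=1.012, apex=1.255, x_land=74.773, impact vy=-4.961
  bounce: vy ← 0.72·4.961 = 3.572

1 2.530 9.006 27.429
2 1.951 4.669 48.580
3 1.405 2.420 63.809
4 1.012 1.255 74.773
final: 74.773 3.572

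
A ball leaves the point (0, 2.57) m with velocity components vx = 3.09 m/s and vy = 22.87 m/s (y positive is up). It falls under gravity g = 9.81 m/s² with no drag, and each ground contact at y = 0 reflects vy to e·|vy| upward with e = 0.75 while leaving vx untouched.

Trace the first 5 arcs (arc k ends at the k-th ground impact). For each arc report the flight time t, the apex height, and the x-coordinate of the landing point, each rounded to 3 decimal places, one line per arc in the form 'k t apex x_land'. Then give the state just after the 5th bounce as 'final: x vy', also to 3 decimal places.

Arc 1: start y=2.570, vy=22.870 → t=4.772, apex=29.228, x_land=14.747, impact vy=-23.947
  bounce: vy ← 0.75·23.947 = 17.960
Arc 2: start y=0.000, vy=17.960 → t=3.662, apex=16.441, x_land=26.061, impact vy=-17.960
  bounce: vy ← 0.75·17.960 = 13.470
Arc 3: start y=0.000, vy=13.470 → t=2.746, apex=9.248, x_land=34.547, impact vy=-13.470
  bounce: vy ← 0.75·13.470 = 10.103
Arc 4: start y=0.000, vy=10.103 → t=2.060, apex=5.202, x_land=40.911, impact vy=-10.103
  bounce: vy ← 0.75·10.103 = 7.577
Arc 5: start y=0.000, vy=7.577 → t=1.545, apex=2.926, x_land=45.685, impact vy=-7.577
  bounce: vy ← 0.75·7.577 = 5.683

1 4.772 29.228 14.747
2 3.662 16.441 26.061
3 2.746 9.248 34.547
4 2.060 5.202 40.911
5 1.545 2.926 45.685
final: 45.685 5.683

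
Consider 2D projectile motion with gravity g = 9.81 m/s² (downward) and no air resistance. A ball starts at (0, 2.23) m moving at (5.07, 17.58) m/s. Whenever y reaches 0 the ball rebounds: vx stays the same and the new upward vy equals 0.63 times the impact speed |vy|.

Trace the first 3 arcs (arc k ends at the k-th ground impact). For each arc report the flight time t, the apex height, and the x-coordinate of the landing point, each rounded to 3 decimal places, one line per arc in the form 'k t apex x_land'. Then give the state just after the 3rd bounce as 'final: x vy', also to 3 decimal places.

Arc 1: start y=2.230, vy=17.580 → t=3.707, apex=17.982, x_land=18.793, impact vy=-18.783
  bounce: vy ← 0.63·18.783 = 11.833
Arc 2: start y=0.000, vy=11.833 → t=2.413, apex=7.137, x_land=31.025, impact vy=-11.833
  bounce: vy ← 0.63·11.833 = 7.455
Arc 3: start y=0.000, vy=7.455 → t=1.520, apex=2.833, x_land=38.731, impact vy=-7.455
  bounce: vy ← 0.63·7.455 = 4.697

1 3.707 17.982 18.793
2 2.413 7.137 31.025
3 1.520 2.833 38.731
final: 38.731 4.697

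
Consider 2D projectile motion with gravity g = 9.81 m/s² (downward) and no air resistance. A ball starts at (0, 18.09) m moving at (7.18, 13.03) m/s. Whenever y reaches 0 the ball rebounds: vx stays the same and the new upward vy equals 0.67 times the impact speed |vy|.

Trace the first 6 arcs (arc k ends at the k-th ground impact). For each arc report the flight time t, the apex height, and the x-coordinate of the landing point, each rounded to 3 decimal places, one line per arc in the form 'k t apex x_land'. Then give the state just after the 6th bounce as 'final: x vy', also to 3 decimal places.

Arc 1: start y=18.090, vy=13.030 → t=3.663, apex=26.743, x_land=26.302, impact vy=-22.906
  bounce: vy ← 0.67·22.906 = 15.347
Arc 2: start y=0.000, vy=15.347 → t=3.129, apex=12.005, x_land=48.768, impact vy=-15.347
  bounce: vy ← 0.67·15.347 = 10.283
Arc 3: start y=0.000, vy=10.283 → t=2.096, apex=5.389, x_land=63.820, impact vy=-10.283
  bounce: vy ← 0.67·10.283 = 6.889
Arc 4: start y=0.000, vy=6.889 → t=1.405, apex=2.419, x_land=73.905, impact vy=-6.889
  bounce: vy ← 0.67·6.889 = 4.616
Arc 5: start y=0.000, vy=4.616 → t=0.941, apex=1.086, x_land=80.661, impact vy=-4.616
  bounce: vy ← 0.67·4.616 = 3.093
Arc 6: start y=0.000, vy=3.093 → t=0.631, apex=0.487, x_land=85.188, impact vy=-3.093
  bounce: vy ← 0.67·3.093 = 2.072

1 3.663 26.743 26.302
2 3.129 12.005 48.768
3 2.096 5.389 63.820
4 1.405 2.419 73.905
5 0.941 1.086 80.661
6 0.631 0.487 85.188
final: 85.188 2.072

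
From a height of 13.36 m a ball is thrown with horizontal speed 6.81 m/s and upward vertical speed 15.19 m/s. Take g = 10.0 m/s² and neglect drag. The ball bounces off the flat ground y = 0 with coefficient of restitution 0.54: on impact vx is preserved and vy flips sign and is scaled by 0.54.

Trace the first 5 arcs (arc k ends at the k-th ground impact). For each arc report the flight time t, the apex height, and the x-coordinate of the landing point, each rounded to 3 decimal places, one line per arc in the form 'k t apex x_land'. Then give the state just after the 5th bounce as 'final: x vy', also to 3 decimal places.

1 3.750 24.897 25.541
2 2.410 7.260 41.952
3 1.301 2.117 50.815
4 0.703 0.617 55.601
5 0.379 0.180 58.185
final: 58.185 1.025

Arc 1: start y=13.360, vy=15.190 → t=3.750, apex=24.897, x_land=25.541, impact vy=-22.314
  bounce: vy ← 0.54·22.314 = 12.050
Arc 2: start y=0.000, vy=12.050 → t=2.410, apex=7.260, x_land=41.952, impact vy=-12.050
  bounce: vy ← 0.54·12.050 = 6.507
Arc 3: start y=0.000, vy=6.507 → t=1.301, apex=2.117, x_land=50.815, impact vy=-6.507
  bounce: vy ← 0.54·6.507 = 3.514
Arc 4: start y=0.000, vy=3.514 → t=0.703, apex=0.617, x_land=55.601, impact vy=-3.514
  bounce: vy ← 0.54·3.514 = 1.897
Arc 5: start y=0.000, vy=1.897 → t=0.379, apex=0.180, x_land=58.185, impact vy=-1.897
  bounce: vy ← 0.54·1.897 = 1.025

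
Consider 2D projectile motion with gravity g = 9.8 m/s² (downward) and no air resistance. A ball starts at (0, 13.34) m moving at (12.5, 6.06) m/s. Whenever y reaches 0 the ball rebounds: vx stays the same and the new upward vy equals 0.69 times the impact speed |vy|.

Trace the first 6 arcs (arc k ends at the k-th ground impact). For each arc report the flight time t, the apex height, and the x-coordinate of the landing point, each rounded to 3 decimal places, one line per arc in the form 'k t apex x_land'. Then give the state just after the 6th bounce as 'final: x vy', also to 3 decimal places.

Arc 1: start y=13.340, vy=6.060 → t=2.380, apex=15.214, x_land=29.755, impact vy=-17.268
  bounce: vy ← 0.69·17.268 = 11.915
Arc 2: start y=0.000, vy=11.915 → t=2.432, apex=7.243, x_land=60.151, impact vy=-11.915
  bounce: vy ← 0.69·11.915 = 8.221
Arc 3: start y=0.000, vy=8.221 → t=1.678, apex=3.448, x_land=81.123, impact vy=-8.221
  bounce: vy ← 0.69·8.221 = 5.673
Arc 4: start y=0.000, vy=5.673 → t=1.158, apex=1.642, x_land=95.595, impact vy=-5.673
  bounce: vy ← 0.69·5.673 = 3.914
Arc 5: start y=0.000, vy=3.914 → t=0.799, apex=0.782, x_land=105.580, impact vy=-3.914
  bounce: vy ← 0.69·3.914 = 2.701
Arc 6: start y=0.000, vy=2.701 → t=0.551, apex=0.372, x_land=112.470, impact vy=-2.701
  bounce: vy ← 0.69·2.701 = 1.864

1 2.380 15.214 29.755
2 2.432 7.243 60.151
3 1.678 3.448 81.123
4 1.158 1.642 95.595
5 0.799 0.782 105.580
6 0.551 0.372 112.470
final: 112.470 1.864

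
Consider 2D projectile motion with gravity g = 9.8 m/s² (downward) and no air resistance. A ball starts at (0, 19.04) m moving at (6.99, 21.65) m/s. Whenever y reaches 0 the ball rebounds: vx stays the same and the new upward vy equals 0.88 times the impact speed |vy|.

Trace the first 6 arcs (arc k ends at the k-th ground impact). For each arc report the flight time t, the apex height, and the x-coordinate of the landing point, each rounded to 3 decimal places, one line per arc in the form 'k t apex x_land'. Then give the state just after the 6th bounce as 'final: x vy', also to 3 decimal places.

Arc 1: start y=19.040, vy=21.650 → t=5.170, apex=42.954, x_land=36.138, impact vy=-29.016
  bounce: vy ← 0.88·29.016 = 25.534
Arc 2: start y=0.000, vy=25.534 → t=5.211, apex=33.264, x_land=72.563, impact vy=-25.534
  bounce: vy ← 0.88·25.534 = 22.470
Arc 3: start y=0.000, vy=22.470 → t=4.586, apex=25.760, x_land=104.616, impact vy=-22.470
  bounce: vy ← 0.88·22.470 = 19.773
Arc 4: start y=0.000, vy=19.773 → t=4.035, apex=19.948, x_land=132.824, impact vy=-19.773
  bounce: vy ← 0.88·19.773 = 17.401
Arc 5: start y=0.000, vy=17.401 → t=3.551, apex=15.448, x_land=157.646, impact vy=-17.401
  bounce: vy ← 0.88·17.401 = 15.312
Arc 6: start y=0.000, vy=15.312 → t=3.125, apex=11.963, x_land=179.490, impact vy=-15.312
  bounce: vy ← 0.88·15.312 = 13.475

1 5.170 42.954 36.138
2 5.211 33.264 72.563
3 4.586 25.760 104.616
4 4.035 19.948 132.824
5 3.551 15.448 157.646
6 3.125 11.963 179.490
final: 179.490 13.475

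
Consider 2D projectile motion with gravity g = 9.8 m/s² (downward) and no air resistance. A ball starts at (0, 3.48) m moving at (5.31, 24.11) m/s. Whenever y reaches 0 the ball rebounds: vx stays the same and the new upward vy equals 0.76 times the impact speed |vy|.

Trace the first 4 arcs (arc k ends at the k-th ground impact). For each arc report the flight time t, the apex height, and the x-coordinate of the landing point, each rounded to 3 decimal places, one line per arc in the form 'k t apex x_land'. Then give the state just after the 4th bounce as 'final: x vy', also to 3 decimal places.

Arc 1: start y=3.480, vy=24.110 → t=5.061, apex=33.138, x_land=26.873, impact vy=-25.485
  bounce: vy ← 0.76·25.485 = 19.369
Arc 2: start y=0.000, vy=19.369 → t=3.953, apex=19.140, x_land=47.862, impact vy=-19.369
  bounce: vy ← 0.76·19.369 = 14.720
Arc 3: start y=0.000, vy=14.720 → t=3.004, apex=11.055, x_land=63.814, impact vy=-14.720
  bounce: vy ← 0.76·14.720 = 11.187
Arc 4: start y=0.000, vy=11.187 → t=2.283, apex=6.386, x_land=75.938, impact vy=-11.187
  bounce: vy ← 0.76·11.187 = 8.502

1 5.061 33.138 26.873
2 3.953 19.140 47.862
3 3.004 11.055 63.814
4 2.283 6.386 75.938
final: 75.938 8.502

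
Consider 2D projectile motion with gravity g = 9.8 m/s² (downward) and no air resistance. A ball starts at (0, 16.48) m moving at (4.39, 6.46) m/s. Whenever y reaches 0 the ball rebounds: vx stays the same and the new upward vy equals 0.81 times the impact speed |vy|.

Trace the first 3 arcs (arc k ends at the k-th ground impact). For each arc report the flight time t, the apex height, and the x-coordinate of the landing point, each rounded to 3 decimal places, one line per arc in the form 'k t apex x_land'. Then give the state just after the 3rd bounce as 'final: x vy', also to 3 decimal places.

Arc 1: start y=16.480, vy=6.460 → t=2.608, apex=18.609, x_land=11.449, impact vy=-19.098
  bounce: vy ← 0.81·19.098 = 15.470
Arc 2: start y=0.000, vy=15.470 → t=3.157, apex=12.209, x_land=25.308, impact vy=-15.470
  bounce: vy ← 0.81·15.470 = 12.530
Arc 3: start y=0.000, vy=12.530 → t=2.557, apex=8.011, x_land=36.535, impact vy=-12.530
  bounce: vy ← 0.81·12.530 = 10.150

1 2.608 18.609 11.449
2 3.157 12.209 25.308
3 2.557 8.011 36.535
final: 36.535 10.150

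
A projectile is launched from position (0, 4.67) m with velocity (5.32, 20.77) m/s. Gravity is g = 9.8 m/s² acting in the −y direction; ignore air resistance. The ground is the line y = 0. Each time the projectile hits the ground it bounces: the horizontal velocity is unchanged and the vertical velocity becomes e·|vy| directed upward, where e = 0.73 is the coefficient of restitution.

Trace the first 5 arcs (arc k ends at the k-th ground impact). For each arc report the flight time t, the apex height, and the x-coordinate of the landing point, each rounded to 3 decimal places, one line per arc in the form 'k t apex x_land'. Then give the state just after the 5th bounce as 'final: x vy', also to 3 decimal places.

1 4.453 26.680 23.689
2 3.407 14.218 41.813
3 2.487 7.577 55.044
4 1.815 4.038 64.702
5 1.325 2.152 71.753
final: 71.753 4.741

Arc 1: start y=4.670, vy=20.770 → t=4.453, apex=26.680, x_land=23.689, impact vy=-22.868
  bounce: vy ← 0.73·22.868 = 16.693
Arc 2: start y=0.000, vy=16.693 → t=3.407, apex=14.218, x_land=41.813, impact vy=-16.693
  bounce: vy ← 0.73·16.693 = 12.186
Arc 3: start y=0.000, vy=12.186 → t=2.487, apex=7.577, x_land=55.044, impact vy=-12.186
  bounce: vy ← 0.73·12.186 = 8.896
Arc 4: start y=0.000, vy=8.896 → t=1.815, apex=4.038, x_land=64.702, impact vy=-8.896
  bounce: vy ← 0.73·8.896 = 6.494
Arc 5: start y=0.000, vy=6.494 → t=1.325, apex=2.152, x_land=71.753, impact vy=-6.494
  bounce: vy ← 0.73·6.494 = 4.741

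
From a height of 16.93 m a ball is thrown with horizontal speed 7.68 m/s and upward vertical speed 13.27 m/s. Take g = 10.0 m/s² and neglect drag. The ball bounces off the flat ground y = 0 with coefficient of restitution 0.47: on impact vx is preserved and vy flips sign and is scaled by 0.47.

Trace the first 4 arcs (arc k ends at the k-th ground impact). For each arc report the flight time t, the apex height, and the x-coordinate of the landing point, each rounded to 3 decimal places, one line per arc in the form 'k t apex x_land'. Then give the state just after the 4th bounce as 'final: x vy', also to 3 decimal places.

1 3.596 25.735 27.615
2 2.133 5.685 43.993
3 1.002 1.256 51.691
4 0.471 0.277 55.309
final: 55.309 1.107

Arc 1: start y=16.930, vy=13.270 → t=3.596, apex=25.735, x_land=27.615, impact vy=-22.687
  bounce: vy ← 0.47·22.687 = 10.663
Arc 2: start y=0.000, vy=10.663 → t=2.133, apex=5.685, x_land=43.993, impact vy=-10.663
  bounce: vy ← 0.47·10.663 = 5.012
Arc 3: start y=0.000, vy=5.012 → t=1.002, apex=1.256, x_land=51.691, impact vy=-5.012
  bounce: vy ← 0.47·5.012 = 2.355
Arc 4: start y=0.000, vy=2.355 → t=0.471, apex=0.277, x_land=55.309, impact vy=-2.355
  bounce: vy ← 0.47·2.355 = 1.107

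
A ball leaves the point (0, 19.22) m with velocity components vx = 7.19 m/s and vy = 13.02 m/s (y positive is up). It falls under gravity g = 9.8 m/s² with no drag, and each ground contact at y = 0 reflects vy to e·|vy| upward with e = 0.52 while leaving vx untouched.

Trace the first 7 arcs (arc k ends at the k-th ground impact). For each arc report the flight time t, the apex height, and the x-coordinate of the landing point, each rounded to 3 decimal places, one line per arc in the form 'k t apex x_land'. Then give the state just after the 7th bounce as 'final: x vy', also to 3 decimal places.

1 3.713 27.869 26.700
2 2.480 7.536 44.533
3 1.290 2.038 53.806
4 0.671 0.551 58.628
5 0.349 0.149 61.135
6 0.181 0.040 62.439
7 0.094 0.011 63.117
final: 63.117 0.240

Arc 1: start y=19.220, vy=13.020 → t=3.713, apex=27.869, x_land=26.700, impact vy=-23.372
  bounce: vy ← 0.52·23.372 = 12.153
Arc 2: start y=0.000, vy=12.153 → t=2.480, apex=7.536, x_land=44.533, impact vy=-12.153
  bounce: vy ← 0.52·12.153 = 6.320
Arc 3: start y=0.000, vy=6.320 → t=1.290, apex=2.038, x_land=53.806, impact vy=-6.320
  bounce: vy ← 0.52·6.320 = 3.286
Arc 4: start y=0.000, vy=3.286 → t=0.671, apex=0.551, x_land=58.628, impact vy=-3.286
  bounce: vy ← 0.52·3.286 = 1.709
Arc 5: start y=0.000, vy=1.709 → t=0.349, apex=0.149, x_land=61.135, impact vy=-1.709
  bounce: vy ← 0.52·1.709 = 0.889
Arc 6: start y=0.000, vy=0.889 → t=0.181, apex=0.040, x_land=62.439, impact vy=-0.889
  bounce: vy ← 0.52·0.889 = 0.462
Arc 7: start y=0.000, vy=0.462 → t=0.094, apex=0.011, x_land=63.117, impact vy=-0.462
  bounce: vy ← 0.52·0.462 = 0.240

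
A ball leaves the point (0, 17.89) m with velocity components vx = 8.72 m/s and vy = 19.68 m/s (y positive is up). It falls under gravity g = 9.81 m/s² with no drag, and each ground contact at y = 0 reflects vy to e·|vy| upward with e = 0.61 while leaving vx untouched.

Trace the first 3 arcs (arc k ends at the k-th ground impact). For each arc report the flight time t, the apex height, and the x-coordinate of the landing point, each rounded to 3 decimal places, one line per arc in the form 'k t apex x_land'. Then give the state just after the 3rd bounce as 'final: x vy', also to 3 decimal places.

1 4.776 37.630 41.646
2 3.379 14.002 71.112
3 2.061 5.210 89.087
final: 89.087 6.167

Arc 1: start y=17.890, vy=19.680 → t=4.776, apex=37.630, x_land=41.646, impact vy=-27.172
  bounce: vy ← 0.61·27.172 = 16.575
Arc 2: start y=0.000, vy=16.575 → t=3.379, apex=14.002, x_land=71.112, impact vy=-16.575
  bounce: vy ← 0.61·16.575 = 10.111
Arc 3: start y=0.000, vy=10.111 → t=2.061, apex=5.210, x_land=89.087, impact vy=-10.111
  bounce: vy ← 0.61·10.111 = 6.167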